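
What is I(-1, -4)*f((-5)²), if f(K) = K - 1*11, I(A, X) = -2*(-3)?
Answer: 84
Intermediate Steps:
I(A, X) = 6
f(K) = -11 + K (f(K) = K - 11 = -11 + K)
I(-1, -4)*f((-5)²) = 6*(-11 + (-5)²) = 6*(-11 + 25) = 6*14 = 84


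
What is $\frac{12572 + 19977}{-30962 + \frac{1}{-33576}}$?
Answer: $- \frac{99351384}{94507283} \approx -1.0513$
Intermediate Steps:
$\frac{12572 + 19977}{-30962 + \frac{1}{-33576}} = \frac{32549}{-30962 - \frac{1}{33576}} = \frac{32549}{- \frac{1039580113}{33576}} = 32549 \left(- \frac{33576}{1039580113}\right) = - \frac{99351384}{94507283}$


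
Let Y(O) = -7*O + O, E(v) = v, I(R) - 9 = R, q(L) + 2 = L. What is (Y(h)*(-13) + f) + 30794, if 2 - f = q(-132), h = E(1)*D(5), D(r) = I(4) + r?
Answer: 32334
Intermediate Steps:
q(L) = -2 + L
I(R) = 9 + R
D(r) = 13 + r (D(r) = (9 + 4) + r = 13 + r)
h = 18 (h = 1*(13 + 5) = 1*18 = 18)
Y(O) = -6*O
f = 136 (f = 2 - (-2 - 132) = 2 - 1*(-134) = 2 + 134 = 136)
(Y(h)*(-13) + f) + 30794 = (-6*18*(-13) + 136) + 30794 = (-108*(-13) + 136) + 30794 = (1404 + 136) + 30794 = 1540 + 30794 = 32334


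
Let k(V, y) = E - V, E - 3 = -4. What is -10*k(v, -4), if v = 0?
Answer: 10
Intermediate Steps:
E = -1 (E = 3 - 4 = -1)
k(V, y) = -1 - V
-10*k(v, -4) = -10*(-1 - 1*0) = -10*(-1 + 0) = -10*(-1) = 10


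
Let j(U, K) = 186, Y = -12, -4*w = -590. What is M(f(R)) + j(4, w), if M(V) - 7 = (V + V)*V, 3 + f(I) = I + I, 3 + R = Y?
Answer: 2371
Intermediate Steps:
w = 295/2 (w = -1/4*(-590) = 295/2 ≈ 147.50)
R = -15 (R = -3 - 12 = -15)
f(I) = -3 + 2*I (f(I) = -3 + (I + I) = -3 + 2*I)
M(V) = 7 + 2*V**2 (M(V) = 7 + (V + V)*V = 7 + (2*V)*V = 7 + 2*V**2)
M(f(R)) + j(4, w) = (7 + 2*(-3 + 2*(-15))**2) + 186 = (7 + 2*(-3 - 30)**2) + 186 = (7 + 2*(-33)**2) + 186 = (7 + 2*1089) + 186 = (7 + 2178) + 186 = 2185 + 186 = 2371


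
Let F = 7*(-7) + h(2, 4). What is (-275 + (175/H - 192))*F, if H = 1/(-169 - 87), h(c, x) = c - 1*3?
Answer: 2263350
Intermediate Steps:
h(c, x) = -3 + c (h(c, x) = c - 3 = -3 + c)
H = -1/256 (H = 1/(-256) = -1/256 ≈ -0.0039063)
F = -50 (F = 7*(-7) + (-3 + 2) = -49 - 1 = -50)
(-275 + (175/H - 192))*F = (-275 + (175/(-1/256) - 192))*(-50) = (-275 + (175*(-256) - 192))*(-50) = (-275 + (-44800 - 192))*(-50) = (-275 - 44992)*(-50) = -45267*(-50) = 2263350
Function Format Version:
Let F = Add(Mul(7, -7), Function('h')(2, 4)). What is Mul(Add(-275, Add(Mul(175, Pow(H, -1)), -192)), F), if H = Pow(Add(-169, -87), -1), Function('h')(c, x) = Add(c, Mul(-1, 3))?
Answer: 2263350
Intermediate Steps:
Function('h')(c, x) = Add(-3, c) (Function('h')(c, x) = Add(c, -3) = Add(-3, c))
H = Rational(-1, 256) (H = Pow(-256, -1) = Rational(-1, 256) ≈ -0.0039063)
F = -50 (F = Add(Mul(7, -7), Add(-3, 2)) = Add(-49, -1) = -50)
Mul(Add(-275, Add(Mul(175, Pow(H, -1)), -192)), F) = Mul(Add(-275, Add(Mul(175, Pow(Rational(-1, 256), -1)), -192)), -50) = Mul(Add(-275, Add(Mul(175, -256), -192)), -50) = Mul(Add(-275, Add(-44800, -192)), -50) = Mul(Add(-275, -44992), -50) = Mul(-45267, -50) = 2263350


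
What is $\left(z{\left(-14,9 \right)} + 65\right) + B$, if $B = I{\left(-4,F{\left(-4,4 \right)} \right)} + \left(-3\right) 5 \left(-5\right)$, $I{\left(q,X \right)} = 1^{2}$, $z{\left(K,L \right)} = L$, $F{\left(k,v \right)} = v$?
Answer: $150$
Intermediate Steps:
$I{\left(q,X \right)} = 1$
$B = 76$ ($B = 1 + \left(-3\right) 5 \left(-5\right) = 1 - -75 = 1 + 75 = 76$)
$\left(z{\left(-14,9 \right)} + 65\right) + B = \left(9 + 65\right) + 76 = 74 + 76 = 150$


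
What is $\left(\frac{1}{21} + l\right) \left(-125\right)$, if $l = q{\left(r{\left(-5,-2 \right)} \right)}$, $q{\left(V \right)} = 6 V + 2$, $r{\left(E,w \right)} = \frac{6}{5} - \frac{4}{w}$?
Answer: $- \frac{55775}{21} \approx -2656.0$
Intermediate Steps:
$r{\left(E,w \right)} = \frac{6}{5} - \frac{4}{w}$ ($r{\left(E,w \right)} = 6 \cdot \frac{1}{5} - \frac{4}{w} = \frac{6}{5} - \frac{4}{w}$)
$q{\left(V \right)} = 2 + 6 V$
$l = \frac{106}{5}$ ($l = 2 + 6 \left(\frac{6}{5} - \frac{4}{-2}\right) = 2 + 6 \left(\frac{6}{5} - -2\right) = 2 + 6 \left(\frac{6}{5} + 2\right) = 2 + 6 \cdot \frac{16}{5} = 2 + \frac{96}{5} = \frac{106}{5} \approx 21.2$)
$\left(\frac{1}{21} + l\right) \left(-125\right) = \left(\frac{1}{21} + \frac{106}{5}\right) \left(-125\right) = \frac{2231}{105} \left(-125\right) = - \frac{55775}{21}$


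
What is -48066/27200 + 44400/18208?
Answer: 5195223/7738400 ≈ 0.67136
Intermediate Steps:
-48066/27200 + 44400/18208 = -48066*1/27200 + 44400*(1/18208) = -24033/13600 + 2775/1138 = 5195223/7738400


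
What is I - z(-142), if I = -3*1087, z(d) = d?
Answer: -3119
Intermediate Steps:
I = -3261
I - z(-142) = -3261 - 1*(-142) = -3261 + 142 = -3119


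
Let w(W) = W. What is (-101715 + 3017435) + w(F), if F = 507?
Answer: 2916227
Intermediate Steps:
(-101715 + 3017435) + w(F) = (-101715 + 3017435) + 507 = 2915720 + 507 = 2916227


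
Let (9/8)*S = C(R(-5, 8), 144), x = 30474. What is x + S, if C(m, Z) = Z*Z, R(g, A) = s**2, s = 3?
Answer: 48906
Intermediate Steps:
R(g, A) = 9 (R(g, A) = 3**2 = 9)
C(m, Z) = Z**2
S = 18432 (S = (8/9)*144**2 = (8/9)*20736 = 18432)
x + S = 30474 + 18432 = 48906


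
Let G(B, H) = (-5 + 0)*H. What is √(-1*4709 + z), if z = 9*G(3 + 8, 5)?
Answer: I*√4934 ≈ 70.242*I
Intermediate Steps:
G(B, H) = -5*H
z = -225 (z = 9*(-5*5) = 9*(-25) = -225)
√(-1*4709 + z) = √(-1*4709 - 225) = √(-4709 - 225) = √(-4934) = I*√4934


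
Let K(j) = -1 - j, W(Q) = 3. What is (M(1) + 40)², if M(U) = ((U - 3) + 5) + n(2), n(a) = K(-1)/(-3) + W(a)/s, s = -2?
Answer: 6889/4 ≈ 1722.3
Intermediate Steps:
n(a) = -3/2 (n(a) = (-1 - 1*(-1))/(-3) + 3/(-2) = (-1 + 1)*(-⅓) + 3*(-½) = 0*(-⅓) - 3/2 = 0 - 3/2 = -3/2)
M(U) = ½ + U (M(U) = ((U - 3) + 5) - 3/2 = ((-3 + U) + 5) - 3/2 = (2 + U) - 3/2 = ½ + U)
(M(1) + 40)² = ((½ + 1) + 40)² = (3/2 + 40)² = (83/2)² = 6889/4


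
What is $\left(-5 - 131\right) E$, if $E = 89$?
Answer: $-12104$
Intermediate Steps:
$\left(-5 - 131\right) E = \left(-5 - 131\right) 89 = \left(-136\right) 89 = -12104$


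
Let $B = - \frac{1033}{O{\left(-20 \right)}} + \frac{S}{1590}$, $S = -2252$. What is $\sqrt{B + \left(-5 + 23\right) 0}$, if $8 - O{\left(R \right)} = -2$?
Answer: $\frac{i \sqrt{264733410}}{1590} \approx 10.233 i$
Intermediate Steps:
$O{\left(R \right)} = 10$ ($O{\left(R \right)} = 8 - -2 = 8 + 2 = 10$)
$B = - \frac{166499}{1590}$ ($B = - \frac{1033}{10} - \frac{2252}{1590} = \left(-1033\right) \frac{1}{10} - \frac{1126}{795} = - \frac{1033}{10} - \frac{1126}{795} = - \frac{166499}{1590} \approx -104.72$)
$\sqrt{B + \left(-5 + 23\right) 0} = \sqrt{- \frac{166499}{1590} + \left(-5 + 23\right) 0} = \sqrt{- \frac{166499}{1590} + 18 \cdot 0} = \sqrt{- \frac{166499}{1590} + 0} = \sqrt{- \frac{166499}{1590}} = \frac{i \sqrt{264733410}}{1590}$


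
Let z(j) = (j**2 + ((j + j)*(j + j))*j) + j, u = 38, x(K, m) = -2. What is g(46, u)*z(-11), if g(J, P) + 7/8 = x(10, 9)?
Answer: 59961/4 ≈ 14990.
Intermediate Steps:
g(J, P) = -23/8 (g(J, P) = -7/8 - 2 = -23/8)
z(j) = j + j**2 + 4*j**3 (z(j) = (j**2 + ((2*j)*(2*j))*j) + j = (j**2 + (4*j**2)*j) + j = (j**2 + 4*j**3) + j = j + j**2 + 4*j**3)
g(46, u)*z(-11) = -(-253)*(1 - 11 + 4*(-11)**2)/8 = -(-253)*(1 - 11 + 4*121)/8 = -(-253)*(1 - 11 + 484)/8 = -(-253)*474/8 = -23/8*(-5214) = 59961/4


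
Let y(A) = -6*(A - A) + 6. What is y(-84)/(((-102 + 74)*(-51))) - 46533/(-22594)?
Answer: 2774362/1344343 ≈ 2.0637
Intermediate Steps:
y(A) = 6 (y(A) = -6*0 + 6 = 0 + 6 = 6)
y(-84)/(((-102 + 74)*(-51))) - 46533/(-22594) = 6/(((-102 + 74)*(-51))) - 46533/(-22594) = 6/((-28*(-51))) - 46533*(-1/22594) = 6/1428 + 46533/22594 = 6*(1/1428) + 46533/22594 = 1/238 + 46533/22594 = 2774362/1344343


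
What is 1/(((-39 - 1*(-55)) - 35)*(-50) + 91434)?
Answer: 1/92384 ≈ 1.0824e-5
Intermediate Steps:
1/(((-39 - 1*(-55)) - 35)*(-50) + 91434) = 1/(((-39 + 55) - 35)*(-50) + 91434) = 1/((16 - 35)*(-50) + 91434) = 1/(-19*(-50) + 91434) = 1/(950 + 91434) = 1/92384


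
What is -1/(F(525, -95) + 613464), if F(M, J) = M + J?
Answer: -1/613894 ≈ -1.6289e-6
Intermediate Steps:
F(M, J) = J + M
-1/(F(525, -95) + 613464) = -1/((-95 + 525) + 613464) = -1/(430 + 613464) = -1/613894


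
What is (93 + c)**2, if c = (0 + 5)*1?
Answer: 9604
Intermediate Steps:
c = 5 (c = 5*1 = 5)
(93 + c)**2 = (93 + 5)**2 = 98**2 = 9604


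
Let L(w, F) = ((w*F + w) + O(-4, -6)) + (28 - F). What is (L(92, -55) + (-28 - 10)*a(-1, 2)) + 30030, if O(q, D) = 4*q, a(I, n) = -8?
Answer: 25433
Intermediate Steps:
L(w, F) = 12 + w - F + F*w (L(w, F) = ((w*F + w) + 4*(-4)) + (28 - F) = ((F*w + w) - 16) + (28 - F) = ((w + F*w) - 16) + (28 - F) = (-16 + w + F*w) + (28 - F) = 12 + w - F + F*w)
(L(92, -55) + (-28 - 10)*a(-1, 2)) + 30030 = ((12 + 92 - 1*(-55) - 55*92) + (-28 - 10)*(-8)) + 30030 = ((12 + 92 + 55 - 5060) - 38*(-8)) + 30030 = (-4901 + 304) + 30030 = -4597 + 30030 = 25433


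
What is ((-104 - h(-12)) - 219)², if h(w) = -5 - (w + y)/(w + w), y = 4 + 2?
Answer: 1615441/16 ≈ 1.0097e+5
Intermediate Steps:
y = 6
h(w) = -5 - (6 + w)/(2*w) (h(w) = -5 - (w + 6)/(w + w) = -5 - (6 + w)/(2*w))
((-104 - h(-12)) - 219)² = ((-104 - (-11/2 - 3/(-12))) - 219)² = ((-104 - (-11/2 - 3*(-1/12))) - 219)² = ((-104 - (-11/2 + ¼)) - 219)² = ((-104 - 1*(-21/4)) - 219)² = ((-104 + 21/4) - 219)² = (-395/4 - 219)² = (-1271/4)² = 1615441/16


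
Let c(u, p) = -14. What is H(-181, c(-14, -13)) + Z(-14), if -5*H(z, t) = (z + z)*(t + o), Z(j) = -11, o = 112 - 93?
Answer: 351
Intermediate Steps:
o = 19
H(z, t) = -2*z*(19 + t)/5 (H(z, t) = -(z + z)*(t + 19)/5 = -2*z*(19 + t)/5)
H(-181, c(-14, -13)) + Z(-14) = -⅖*(-181)*(19 - 14) - 11 = -⅖*(-181)*5 - 11 = 362 - 11 = 351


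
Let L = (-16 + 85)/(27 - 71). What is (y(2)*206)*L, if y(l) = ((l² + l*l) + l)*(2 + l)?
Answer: -142140/11 ≈ -12922.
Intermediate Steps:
L = -69/44 (L = 69/(-44) = 69*(-1/44) = -69/44 ≈ -1.5682)
y(l) = (2 + l)*(l + 2*l²) (y(l) = ((l² + l²) + l)*(2 + l) = (2*l² + l)*(2 + l) = (l + 2*l²)*(2 + l) = (2 + l)*(l + 2*l²))
(y(2)*206)*L = ((2*(2 + 2*2² + 5*2))*206)*(-69/44) = ((2*(2 + 2*4 + 10))*206)*(-69/44) = ((2*(2 + 8 + 10))*206)*(-69/44) = ((2*20)*206)*(-69/44) = (40*206)*(-69/44) = 8240*(-69/44) = -142140/11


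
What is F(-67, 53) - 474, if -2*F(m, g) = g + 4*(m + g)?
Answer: -945/2 ≈ -472.50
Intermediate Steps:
F(m, g) = -2*m - 5*g/2 (F(m, g) = -(g + 4*(m + g))/2 = -(g + 4*(g + m))/2 = -(g + (4*g + 4*m))/2 = -(4*m + 5*g)/2 = -2*m - 5*g/2)
F(-67, 53) - 474 = (-2*(-67) - 5/2*53) - 474 = (134 - 265/2) - 474 = 3/2 - 474 = -945/2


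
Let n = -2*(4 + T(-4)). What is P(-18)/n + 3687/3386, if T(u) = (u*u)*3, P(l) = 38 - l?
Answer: 24229/44018 ≈ 0.55043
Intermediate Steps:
T(u) = 3*u² (T(u) = u²*3 = 3*u²)
n = -104 (n = -2*(4 + 3*(-4)²) = -2*(4 + 3*16) = -2*(4 + 48) = -2*52 = -104)
P(-18)/n + 3687/3386 = (38 - 1*(-18))/(-104) + 3687/3386 = (38 + 18)*(-1/104) + 3687*(1/3386) = 56*(-1/104) + 3687/3386 = -7/13 + 3687/3386 = 24229/44018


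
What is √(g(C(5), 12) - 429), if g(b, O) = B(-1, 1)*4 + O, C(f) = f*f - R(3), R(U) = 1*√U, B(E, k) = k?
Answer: I*√413 ≈ 20.322*I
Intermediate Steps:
R(U) = √U
C(f) = f² - √3 (C(f) = f*f - √3 = f² - √3)
g(b, O) = 4 + O (g(b, O) = 1*4 + O = 4 + O)
√(g(C(5), 12) - 429) = √((4 + 12) - 429) = √(16 - 429) = √(-413) = I*√413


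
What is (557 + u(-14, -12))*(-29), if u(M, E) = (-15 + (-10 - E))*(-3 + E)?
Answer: -21808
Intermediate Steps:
u(M, E) = (-25 - E)*(-3 + E)
(557 + u(-14, -12))*(-29) = (557 + (75 - 1*(-12)² - 22*(-12)))*(-29) = (557 + (75 - 1*144 + 264))*(-29) = (557 + (75 - 144 + 264))*(-29) = (557 + 195)*(-29) = 752*(-29) = -21808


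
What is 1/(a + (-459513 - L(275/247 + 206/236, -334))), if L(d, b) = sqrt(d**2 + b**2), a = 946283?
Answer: 413505914349320/201282179158836992823 + 29146*sqrt(94768981503577)/201282179158836992823 ≈ 2.0558e-6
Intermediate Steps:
L(d, b) = sqrt(b**2 + d**2)
1/(a + (-459513 - L(275/247 + 206/236, -334))) = 1/(946283 + (-459513 - sqrt((-334)**2 + (275/247 + 206/236)**2))) = 1/(946283 + (-459513 - sqrt(111556 + (275*(1/247) + 206*(1/236))**2))) = 1/(946283 + (-459513 - sqrt(111556 + (275/247 + 103/118)**2))) = 1/(946283 + (-459513 - sqrt(111556 + (57891/29146)**2))) = 1/(946283 + (-459513 - sqrt(111556 + 3351367881/849489316))) = 1/(946283 + (-459513 - sqrt(94768981503577/849489316))) = 1/(946283 + (-459513 - sqrt(94768981503577)/29146)) = 1/(486770 - sqrt(94768981503577)/29146)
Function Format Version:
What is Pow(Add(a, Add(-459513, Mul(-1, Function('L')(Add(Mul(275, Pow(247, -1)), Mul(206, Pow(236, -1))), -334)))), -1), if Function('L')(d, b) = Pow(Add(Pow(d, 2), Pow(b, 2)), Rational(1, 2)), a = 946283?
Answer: Add(Rational(413505914349320, 201282179158836992823), Mul(Rational(29146, 201282179158836992823), Pow(94768981503577, Rational(1, 2)))) ≈ 2.0558e-6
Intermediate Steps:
Function('L')(d, b) = Pow(Add(Pow(b, 2), Pow(d, 2)), Rational(1, 2))
Pow(Add(a, Add(-459513, Mul(-1, Function('L')(Add(Mul(275, Pow(247, -1)), Mul(206, Pow(236, -1))), -334)))), -1) = Pow(Add(946283, Add(-459513, Mul(-1, Pow(Add(Pow(-334, 2), Pow(Add(Mul(275, Pow(247, -1)), Mul(206, Pow(236, -1))), 2)), Rational(1, 2))))), -1) = Pow(Add(946283, Add(-459513, Mul(-1, Pow(Add(111556, Pow(Add(Mul(275, Rational(1, 247)), Mul(206, Rational(1, 236))), 2)), Rational(1, 2))))), -1) = Pow(Add(946283, Add(-459513, Mul(-1, Pow(Add(111556, Pow(Add(Rational(275, 247), Rational(103, 118)), 2)), Rational(1, 2))))), -1) = Pow(Add(946283, Add(-459513, Mul(-1, Pow(Add(111556, Pow(Rational(57891, 29146), 2)), Rational(1, 2))))), -1) = Pow(Add(946283, Add(-459513, Mul(-1, Pow(Add(111556, Rational(3351367881, 849489316)), Rational(1, 2))))), -1) = Pow(Add(946283, Add(-459513, Mul(-1, Pow(Rational(94768981503577, 849489316), Rational(1, 2))))), -1) = Pow(Add(946283, Add(-459513, Mul(-1, Mul(Rational(1, 29146), Pow(94768981503577, Rational(1, 2)))))), -1) = Pow(Add(946283, Add(-459513, Mul(Rational(-1, 29146), Pow(94768981503577, Rational(1, 2))))), -1) = Pow(Add(486770, Mul(Rational(-1, 29146), Pow(94768981503577, Rational(1, 2)))), -1)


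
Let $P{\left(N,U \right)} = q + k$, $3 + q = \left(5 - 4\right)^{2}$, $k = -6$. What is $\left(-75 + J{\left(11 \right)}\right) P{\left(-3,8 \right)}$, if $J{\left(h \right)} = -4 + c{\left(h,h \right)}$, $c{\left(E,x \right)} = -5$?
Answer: $672$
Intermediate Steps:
$q = -2$ ($q = -3 + \left(5 - 4\right)^{2} = -3 + 1^{2} = -3 + 1 = -2$)
$P{\left(N,U \right)} = -8$ ($P{\left(N,U \right)} = -2 - 6 = -8$)
$J{\left(h \right)} = -9$ ($J{\left(h \right)} = -4 - 5 = -9$)
$\left(-75 + J{\left(11 \right)}\right) P{\left(-3,8 \right)} = \left(-75 - 9\right) \left(-8\right) = \left(-84\right) \left(-8\right) = 672$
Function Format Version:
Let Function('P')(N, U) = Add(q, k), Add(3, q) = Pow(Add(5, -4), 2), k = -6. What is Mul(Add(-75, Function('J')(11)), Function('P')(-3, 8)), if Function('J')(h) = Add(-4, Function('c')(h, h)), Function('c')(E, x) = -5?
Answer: 672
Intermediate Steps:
q = -2 (q = Add(-3, Pow(Add(5, -4), 2)) = Add(-3, Pow(1, 2)) = Add(-3, 1) = -2)
Function('P')(N, U) = -8 (Function('P')(N, U) = Add(-2, -6) = -8)
Function('J')(h) = -9 (Function('J')(h) = Add(-4, -5) = -9)
Mul(Add(-75, Function('J')(11)), Function('P')(-3, 8)) = Mul(Add(-75, -9), -8) = Mul(-84, -8) = 672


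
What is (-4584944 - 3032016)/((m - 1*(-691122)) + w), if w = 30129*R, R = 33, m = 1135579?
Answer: -3808480/1410479 ≈ -2.7001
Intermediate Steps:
w = 994257 (w = 30129*33 = 994257)
(-4584944 - 3032016)/((m - 1*(-691122)) + w) = (-4584944 - 3032016)/((1135579 - 1*(-691122)) + 994257) = -7616960/((1135579 + 691122) + 994257) = -7616960/(1826701 + 994257) = -7616960/2820958 = -7616960*1/2820958 = -3808480/1410479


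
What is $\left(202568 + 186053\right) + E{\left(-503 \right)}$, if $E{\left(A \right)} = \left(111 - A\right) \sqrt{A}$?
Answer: $388621 + 614 i \sqrt{503} \approx 3.8862 \cdot 10^{5} + 13771.0 i$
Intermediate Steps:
$E{\left(A \right)} = \sqrt{A} \left(111 - A\right)$
$\left(202568 + 186053\right) + E{\left(-503 \right)} = \left(202568 + 186053\right) + \sqrt{-503} \left(111 - -503\right) = 388621 + i \sqrt{503} \left(111 + 503\right) = 388621 + i \sqrt{503} \cdot 614 = 388621 + 614 i \sqrt{503}$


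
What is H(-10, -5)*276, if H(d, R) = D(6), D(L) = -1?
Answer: -276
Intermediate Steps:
H(d, R) = -1
H(-10, -5)*276 = -1*276 = -276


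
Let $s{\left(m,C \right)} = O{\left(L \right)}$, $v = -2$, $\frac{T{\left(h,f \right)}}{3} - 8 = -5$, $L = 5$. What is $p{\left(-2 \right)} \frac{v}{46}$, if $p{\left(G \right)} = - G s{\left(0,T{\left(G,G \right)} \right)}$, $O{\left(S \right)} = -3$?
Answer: $\frac{6}{23} \approx 0.26087$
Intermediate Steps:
$T{\left(h,f \right)} = 9$ ($T{\left(h,f \right)} = 24 + 3 \left(-5\right) = 24 - 15 = 9$)
$s{\left(m,C \right)} = -3$
$p{\left(G \right)} = 3 G$ ($p{\left(G \right)} = - G \left(-3\right) = - \left(-3\right) G = 3 G$)
$p{\left(-2 \right)} \frac{v}{46} = 3 \left(-2\right) \left(- \frac{2}{46}\right) = - 6 \left(\left(-2\right) \frac{1}{46}\right) = \left(-6\right) \left(- \frac{1}{23}\right) = \frac{6}{23}$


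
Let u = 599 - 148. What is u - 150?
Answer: 301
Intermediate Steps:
u = 451
u - 150 = 451 - 150 = 301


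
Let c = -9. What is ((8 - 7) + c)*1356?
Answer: -10848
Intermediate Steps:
((8 - 7) + c)*1356 = ((8 - 7) - 9)*1356 = (1 - 9)*1356 = -8*1356 = -10848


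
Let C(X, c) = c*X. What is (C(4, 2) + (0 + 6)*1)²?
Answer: 196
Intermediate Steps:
C(X, c) = X*c
(C(4, 2) + (0 + 6)*1)² = (4*2 + (0 + 6)*1)² = (8 + 6*1)² = (8 + 6)² = 14² = 196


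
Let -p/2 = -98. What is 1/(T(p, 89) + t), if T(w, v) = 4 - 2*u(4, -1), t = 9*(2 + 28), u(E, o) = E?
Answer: 1/266 ≈ 0.0037594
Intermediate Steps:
p = 196 (p = -2*(-98) = 196)
t = 270 (t = 9*30 = 270)
T(w, v) = -4 (T(w, v) = 4 - 2*4 = 4 - 8 = -4)
1/(T(p, 89) + t) = 1/(-4 + 270) = 1/266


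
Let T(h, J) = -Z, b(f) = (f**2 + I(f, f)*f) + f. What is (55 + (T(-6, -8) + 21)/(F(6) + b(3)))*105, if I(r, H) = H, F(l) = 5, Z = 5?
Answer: 75915/13 ≈ 5839.6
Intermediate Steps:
b(f) = f + 2*f**2 (b(f) = (f**2 + f*f) + f = (f**2 + f**2) + f = 2*f**2 + f = f + 2*f**2)
T(h, J) = -5 (T(h, J) = -1*5 = -5)
(55 + (T(-6, -8) + 21)/(F(6) + b(3)))*105 = (55 + (-5 + 21)/(5 + 3*(1 + 2*3)))*105 = (55 + 16/(5 + 3*(1 + 6)))*105 = (55 + 16/(5 + 3*7))*105 = (55 + 16/(5 + 21))*105 = (55 + 16/26)*105 = (55 + 16*(1/26))*105 = (55 + 8/13)*105 = (723/13)*105 = 75915/13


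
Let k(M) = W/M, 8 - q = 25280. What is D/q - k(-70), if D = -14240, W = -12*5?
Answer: -6494/22113 ≈ -0.29367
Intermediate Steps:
q = -25272 (q = 8 - 1*25280 = 8 - 25280 = -25272)
W = -60
k(M) = -60/M
D/q - k(-70) = -14240/(-25272) - (-60)/(-70) = -14240*(-1/25272) - (-60)*(-1)/70 = 1780/3159 - 1*6/7 = 1780/3159 - 6/7 = -6494/22113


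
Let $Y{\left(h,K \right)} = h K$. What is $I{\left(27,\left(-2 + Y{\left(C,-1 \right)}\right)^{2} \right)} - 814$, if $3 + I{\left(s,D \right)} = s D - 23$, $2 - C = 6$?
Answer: $-732$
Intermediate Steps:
$C = -4$ ($C = 2 - 6 = -4$)
$Y{\left(h,K \right)} = K h$
$I{\left(s,D \right)} = -26 + D s$ ($I{\left(s,D \right)} = -3 + \left(s D - 23\right) = -3 + \left(D s - 23\right) = -3 + \left(-23 + D s\right) = -26 + D s$)
$I{\left(27,\left(-2 + Y{\left(C,-1 \right)}\right)^{2} \right)} - 814 = \left(-26 + \left(-2 - -4\right)^{2} \cdot 27\right) - 814 = \left(-26 + \left(-2 + 4\right)^{2} \cdot 27\right) - 814 = \left(-26 + 2^{2} \cdot 27\right) - 814 = \left(-26 + 4 \cdot 27\right) - 814 = \left(-26 + 108\right) - 814 = 82 - 814 = -732$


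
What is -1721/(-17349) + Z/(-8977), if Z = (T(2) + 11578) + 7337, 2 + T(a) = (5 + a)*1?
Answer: -312793663/155741973 ≈ -2.0084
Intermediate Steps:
T(a) = 3 + a (T(a) = -2 + (5 + a)*1 = -2 + (5 + a) = 3 + a)
Z = 18920 (Z = ((3 + 2) + 11578) + 7337 = (5 + 11578) + 7337 = 11583 + 7337 = 18920)
-1721/(-17349) + Z/(-8977) = -1721/(-17349) + 18920/(-8977) = -1721*(-1/17349) + 18920*(-1/8977) = 1721/17349 - 18920/8977 = -312793663/155741973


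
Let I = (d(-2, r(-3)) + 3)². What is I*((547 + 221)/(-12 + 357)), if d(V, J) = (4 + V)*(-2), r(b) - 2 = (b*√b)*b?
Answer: 256/115 ≈ 2.2261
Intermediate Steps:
r(b) = 2 + b^(5/2) (r(b) = 2 + (b*√b)*b = 2 + b^(3/2)*b = 2 + b^(5/2))
d(V, J) = -8 - 2*V
I = 1 (I = ((-8 - 2*(-2)) + 3)² = ((-8 + 4) + 3)² = (-4 + 3)² = (-1)² = 1)
I*((547 + 221)/(-12 + 357)) = 1*((547 + 221)/(-12 + 357)) = 1*(768/345) = 1*(768*(1/345)) = 1*(256/115) = 256/115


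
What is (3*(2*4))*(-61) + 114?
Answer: -1350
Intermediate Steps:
(3*(2*4))*(-61) + 114 = (3*8)*(-61) + 114 = 24*(-61) + 114 = -1464 + 114 = -1350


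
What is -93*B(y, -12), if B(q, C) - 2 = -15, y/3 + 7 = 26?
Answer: 1209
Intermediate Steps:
y = 57 (y = -21 + 3*26 = -21 + 78 = 57)
B(q, C) = -13 (B(q, C) = 2 - 15 = -13)
-93*B(y, -12) = -93*(-13) = 1209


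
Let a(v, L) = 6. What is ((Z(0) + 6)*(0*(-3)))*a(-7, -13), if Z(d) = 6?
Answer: 0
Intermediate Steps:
((Z(0) + 6)*(0*(-3)))*a(-7, -13) = ((6 + 6)*(0*(-3)))*6 = (12*0)*6 = 0*6 = 0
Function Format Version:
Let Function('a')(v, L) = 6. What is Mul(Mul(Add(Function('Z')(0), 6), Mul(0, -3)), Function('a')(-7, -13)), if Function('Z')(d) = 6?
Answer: 0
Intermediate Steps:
Mul(Mul(Add(Function('Z')(0), 6), Mul(0, -3)), Function('a')(-7, -13)) = Mul(Mul(Add(6, 6), Mul(0, -3)), 6) = Mul(Mul(12, 0), 6) = Mul(0, 6) = 0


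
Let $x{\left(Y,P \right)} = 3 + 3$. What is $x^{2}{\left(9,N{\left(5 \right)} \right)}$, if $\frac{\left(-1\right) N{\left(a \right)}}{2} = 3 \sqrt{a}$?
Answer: $36$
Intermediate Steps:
$N{\left(a \right)} = - 6 \sqrt{a}$ ($N{\left(a \right)} = - 2 \cdot 3 \sqrt{a} = - 6 \sqrt{a}$)
$x{\left(Y,P \right)} = 6$
$x^{2}{\left(9,N{\left(5 \right)} \right)} = 6^{2} = 36$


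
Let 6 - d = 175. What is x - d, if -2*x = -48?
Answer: 193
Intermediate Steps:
x = 24 (x = -½*(-48) = 24)
d = -169 (d = 6 - 1*175 = 6 - 175 = -169)
x - d = 24 - 1*(-169) = 24 + 169 = 193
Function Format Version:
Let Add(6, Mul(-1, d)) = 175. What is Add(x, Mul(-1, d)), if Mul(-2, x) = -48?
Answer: 193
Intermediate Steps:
x = 24 (x = Mul(Rational(-1, 2), -48) = 24)
d = -169 (d = Add(6, Mul(-1, 175)) = Add(6, -175) = -169)
Add(x, Mul(-1, d)) = Add(24, Mul(-1, -169)) = Add(24, 169) = 193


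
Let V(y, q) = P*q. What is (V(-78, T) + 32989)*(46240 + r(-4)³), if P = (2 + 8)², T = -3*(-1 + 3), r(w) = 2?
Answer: 1497926472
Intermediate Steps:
T = -6 (T = -3*2 = -6)
P = 100 (P = 10² = 100)
V(y, q) = 100*q
(V(-78, T) + 32989)*(46240 + r(-4)³) = (100*(-6) + 32989)*(46240 + 2³) = (-600 + 32989)*(46240 + 8) = 32389*46248 = 1497926472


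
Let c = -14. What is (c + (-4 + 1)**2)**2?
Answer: 25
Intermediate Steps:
(c + (-4 + 1)**2)**2 = (-14 + (-4 + 1)**2)**2 = (-14 + (-3)**2)**2 = (-14 + 9)**2 = (-5)**2 = 25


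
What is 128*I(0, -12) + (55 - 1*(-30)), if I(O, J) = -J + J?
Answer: 85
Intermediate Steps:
I(O, J) = 0
128*I(0, -12) + (55 - 1*(-30)) = 128*0 + (55 - 1*(-30)) = 0 + (55 + 30) = 0 + 85 = 85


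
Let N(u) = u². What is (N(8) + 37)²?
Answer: 10201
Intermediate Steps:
(N(8) + 37)² = (8² + 37)² = (64 + 37)² = 101² = 10201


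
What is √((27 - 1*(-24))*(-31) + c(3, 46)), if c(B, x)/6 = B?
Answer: I*√1563 ≈ 39.535*I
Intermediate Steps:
c(B, x) = 6*B
√((27 - 1*(-24))*(-31) + c(3, 46)) = √((27 - 1*(-24))*(-31) + 6*3) = √((27 + 24)*(-31) + 18) = √(51*(-31) + 18) = √(-1581 + 18) = √(-1563) = I*√1563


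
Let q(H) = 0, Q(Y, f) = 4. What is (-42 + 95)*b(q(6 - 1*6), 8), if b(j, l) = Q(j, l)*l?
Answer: 1696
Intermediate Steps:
b(j, l) = 4*l
(-42 + 95)*b(q(6 - 1*6), 8) = (-42 + 95)*(4*8) = 53*32 = 1696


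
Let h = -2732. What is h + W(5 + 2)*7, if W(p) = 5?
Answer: -2697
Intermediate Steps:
h + W(5 + 2)*7 = -2732 + 5*7 = -2732 + 35 = -2697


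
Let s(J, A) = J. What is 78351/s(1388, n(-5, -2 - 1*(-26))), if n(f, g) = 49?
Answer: 78351/1388 ≈ 56.449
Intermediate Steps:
78351/s(1388, n(-5, -2 - 1*(-26))) = 78351/1388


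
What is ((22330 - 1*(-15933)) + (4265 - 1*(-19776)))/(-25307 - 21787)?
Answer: -10384/7849 ≈ -1.3230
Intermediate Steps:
((22330 - 1*(-15933)) + (4265 - 1*(-19776)))/(-25307 - 21787) = ((22330 + 15933) + (4265 + 19776))/(-47094) = (38263 + 24041)*(-1/47094) = 62304*(-1/47094) = -10384/7849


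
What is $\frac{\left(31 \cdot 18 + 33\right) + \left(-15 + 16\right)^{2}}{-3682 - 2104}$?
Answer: $- \frac{296}{2893} \approx -0.10232$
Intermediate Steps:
$\frac{\left(31 \cdot 18 + 33\right) + \left(-15 + 16\right)^{2}}{-3682 - 2104} = \frac{\left(558 + 33\right) + 1^{2}}{-5786} = \left(591 + 1\right) \left(- \frac{1}{5786}\right) = 592 \left(- \frac{1}{5786}\right) = - \frac{296}{2893}$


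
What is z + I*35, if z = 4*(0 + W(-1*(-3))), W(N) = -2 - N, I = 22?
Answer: 750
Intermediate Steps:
z = -20 (z = 4*(0 + (-2 - (-1)*(-3))) = 4*(0 + (-2 - 1*3)) = 4*(0 + (-2 - 3)) = 4*(0 - 5) = 4*(-5) = -20)
z + I*35 = -20 + 22*35 = -20 + 770 = 750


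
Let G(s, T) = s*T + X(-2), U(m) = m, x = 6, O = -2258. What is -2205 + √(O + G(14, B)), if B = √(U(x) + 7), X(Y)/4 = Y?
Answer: -2205 + I*√(2266 - 14*√13) ≈ -2205.0 + 47.069*I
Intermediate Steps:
X(Y) = 4*Y
B = √13 (B = √(6 + 7) = √13 ≈ 3.6056)
G(s, T) = -8 + T*s (G(s, T) = s*T + 4*(-2) = T*s - 8 = -8 + T*s)
-2205 + √(O + G(14, B)) = -2205 + √(-2258 + (-8 + √13*14)) = -2205 + √(-2258 + (-8 + 14*√13)) = -2205 + √(-2266 + 14*√13)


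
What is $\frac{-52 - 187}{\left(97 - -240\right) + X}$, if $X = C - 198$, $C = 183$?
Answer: $- \frac{239}{322} \approx -0.74224$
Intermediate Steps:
$X = -15$ ($X = 183 - 198 = -15$)
$\frac{-52 - 187}{\left(97 - -240\right) + X} = \frac{-52 - 187}{\left(97 - -240\right) - 15} = - \frac{239}{\left(97 + 240\right) - 15} = - \frac{239}{337 - 15} = - \frac{239}{322}$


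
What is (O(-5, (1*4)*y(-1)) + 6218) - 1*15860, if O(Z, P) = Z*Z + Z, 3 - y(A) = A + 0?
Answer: -9622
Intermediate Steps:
y(A) = 3 - A (y(A) = 3 - (A + 0) = 3 - A)
O(Z, P) = Z + Z² (O(Z, P) = Z² + Z = Z + Z²)
(O(-5, (1*4)*y(-1)) + 6218) - 1*15860 = (-5*(1 - 5) + 6218) - 1*15860 = (-5*(-4) + 6218) - 15860 = (20 + 6218) - 15860 = 6238 - 15860 = -9622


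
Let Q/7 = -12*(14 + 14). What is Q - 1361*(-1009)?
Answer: 1370897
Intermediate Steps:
Q = -2352 (Q = 7*(-12*(14 + 14)) = 7*(-12*28) = 7*(-336) = -2352)
Q - 1361*(-1009) = -2352 - 1361*(-1009) = -2352 + 1373249 = 1370897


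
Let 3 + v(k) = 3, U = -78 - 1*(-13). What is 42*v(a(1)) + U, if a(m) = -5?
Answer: -65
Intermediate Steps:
U = -65 (U = -78 + 13 = -65)
v(k) = 0 (v(k) = -3 + 3 = 0)
42*v(a(1)) + U = 42*0 - 65 = 0 - 65 = -65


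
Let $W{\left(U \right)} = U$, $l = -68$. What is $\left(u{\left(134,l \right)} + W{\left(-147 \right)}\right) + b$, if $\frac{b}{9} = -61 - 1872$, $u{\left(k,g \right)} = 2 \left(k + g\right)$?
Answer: $-17412$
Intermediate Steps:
$u{\left(k,g \right)} = 2 g + 2 k$ ($u{\left(k,g \right)} = 2 \left(g + k\right) = 2 g + 2 k$)
$b = -17397$ ($b = 9 \left(-61 - 1872\right) = 9 \left(-1933\right) = -17397$)
$\left(u{\left(134,l \right)} + W{\left(-147 \right)}\right) + b = \left(\left(2 \left(-68\right) + 2 \cdot 134\right) - 147\right) - 17397 = \left(\left(-136 + 268\right) - 147\right) - 17397 = \left(132 - 147\right) - 17397 = -15 - 17397 = -17412$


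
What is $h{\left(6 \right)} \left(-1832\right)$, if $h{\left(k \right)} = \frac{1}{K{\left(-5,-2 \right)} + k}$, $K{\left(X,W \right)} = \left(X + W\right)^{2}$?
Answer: $- \frac{1832}{55} \approx -33.309$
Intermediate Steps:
$K{\left(X,W \right)} = \left(W + X\right)^{2}$
$h{\left(k \right)} = \frac{1}{49 + k}$ ($h{\left(k \right)} = \frac{1}{\left(-2 - 5\right)^{2} + k} = \frac{1}{\left(-7\right)^{2} + k} = \frac{1}{49 + k}$)
$h{\left(6 \right)} \left(-1832\right) = \frac{1}{49 + 6} \left(-1832\right) = \frac{1}{55} \left(-1832\right) = - \frac{1832}{55}$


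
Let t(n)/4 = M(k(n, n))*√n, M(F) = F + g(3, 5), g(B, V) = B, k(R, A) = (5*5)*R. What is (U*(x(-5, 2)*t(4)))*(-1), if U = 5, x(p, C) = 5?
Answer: -20600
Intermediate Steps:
k(R, A) = 25*R
M(F) = 3 + F (M(F) = F + 3 = 3 + F)
t(n) = 4*√n*(3 + 25*n) (t(n) = 4*((3 + 25*n)*√n) = 4*(√n*(3 + 25*n)) = 4*√n*(3 + 25*n))
(U*(x(-5, 2)*t(4)))*(-1) = (5*(5*(√4*(12 + 100*4))))*(-1) = (5*(5*(2*(12 + 400))))*(-1) = (5*(5*(2*412)))*(-1) = (5*(5*824))*(-1) = (5*4120)*(-1) = 20600*(-1) = -20600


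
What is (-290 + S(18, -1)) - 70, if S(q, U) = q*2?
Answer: -324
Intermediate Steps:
S(q, U) = 2*q
(-290 + S(18, -1)) - 70 = (-290 + 2*18) - 70 = (-290 + 36) - 70 = -254 - 70 = -324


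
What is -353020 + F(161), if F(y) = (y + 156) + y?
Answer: -352542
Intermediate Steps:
F(y) = 156 + 2*y (F(y) = (156 + y) + y = 156 + 2*y)
-353020 + F(161) = -353020 + (156 + 2*161) = -353020 + (156 + 322) = -353020 + 478 = -352542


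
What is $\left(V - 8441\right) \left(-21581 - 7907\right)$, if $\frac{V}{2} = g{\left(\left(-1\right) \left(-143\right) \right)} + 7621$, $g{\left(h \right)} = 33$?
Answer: $-202494096$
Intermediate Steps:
$V = 15308$ ($V = 2 \left(33 + 7621\right) = 2 \cdot 7654 = 15308$)
$\left(V - 8441\right) \left(-21581 - 7907\right) = \left(15308 - 8441\right) \left(-21581 - 7907\right) = 6867 \left(-29488\right) = -202494096$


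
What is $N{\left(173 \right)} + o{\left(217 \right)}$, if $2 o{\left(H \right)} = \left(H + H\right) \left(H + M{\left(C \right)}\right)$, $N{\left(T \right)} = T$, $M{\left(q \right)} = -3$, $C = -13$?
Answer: $46611$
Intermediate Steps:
$o{\left(H \right)} = H \left(-3 + H\right)$ ($o{\left(H \right)} = \frac{\left(H + H\right) \left(H - 3\right)}{2} = \frac{2 H \left(-3 + H\right)}{2} = H \left(-3 + H\right)$)
$N{\left(173 \right)} + o{\left(217 \right)} = 173 + 217 \left(-3 + 217\right) = 173 + 217 \cdot 214 = 173 + 46438 = 46611$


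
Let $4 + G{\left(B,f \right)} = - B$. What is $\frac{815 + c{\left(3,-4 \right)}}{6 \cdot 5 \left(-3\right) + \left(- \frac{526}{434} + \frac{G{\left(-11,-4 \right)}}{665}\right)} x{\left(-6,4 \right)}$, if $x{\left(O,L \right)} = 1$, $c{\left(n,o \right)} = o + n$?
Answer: $- \frac{226765}{25407} \approx -8.9253$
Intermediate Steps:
$G{\left(B,f \right)} = -4 - B$
$c{\left(n,o \right)} = n + o$
$\frac{815 + c{\left(3,-4 \right)}}{6 \cdot 5 \left(-3\right) + \left(- \frac{526}{434} + \frac{G{\left(-11,-4 \right)}}{665}\right)} x{\left(-6,4 \right)} = \frac{815 + \left(3 - 4\right)}{6 \cdot 5 \left(-3\right) - \left(\frac{263}{217} - \frac{-4 - -11}{665}\right)} 1 = \frac{815 - 1}{30 \left(-3\right) - \left(\frac{263}{217} - \left(-4 + 11\right) \frac{1}{665}\right)} 1 = \frac{814}{-90 + \left(- \frac{263}{217} + 7 \cdot \frac{1}{665}\right)} 1 = \frac{814}{-90 + \left(- \frac{263}{217} + \frac{1}{95}\right)} 1 = \frac{814}{-90 - \frac{24768}{20615}} \cdot 1 = \frac{814}{- \frac{1880118}{20615}} \cdot 1 = 814 \left(- \frac{20615}{1880118}\right) 1 = \left(- \frac{226765}{25407}\right) 1 = - \frac{226765}{25407}$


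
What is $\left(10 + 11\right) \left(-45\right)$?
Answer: $-945$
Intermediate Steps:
$\left(10 + 11\right) \left(-45\right) = 21 \left(-45\right) = -945$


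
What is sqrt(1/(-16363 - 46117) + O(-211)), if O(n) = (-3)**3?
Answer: I*sqrt(6587582705)/15620 ≈ 5.1962*I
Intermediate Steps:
O(n) = -27
sqrt(1/(-16363 - 46117) + O(-211)) = sqrt(1/(-16363 - 46117) - 27) = sqrt(1/(-62480) - 27) = sqrt(-1/62480 - 27) = sqrt(-1686961/62480) = I*sqrt(6587582705)/15620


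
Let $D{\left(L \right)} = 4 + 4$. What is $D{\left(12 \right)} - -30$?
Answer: $38$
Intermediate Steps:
$D{\left(L \right)} = 8$
$D{\left(12 \right)} - -30 = 8 - -30 = 8 + 30 = 38$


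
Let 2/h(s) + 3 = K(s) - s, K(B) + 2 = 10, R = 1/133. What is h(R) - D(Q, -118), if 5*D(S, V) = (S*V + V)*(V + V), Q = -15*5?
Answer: 684170329/1660 ≈ 4.1215e+5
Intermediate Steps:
R = 1/133 ≈ 0.0075188
Q = -75
K(B) = 8 (K(B) = -2 + 10 = 8)
D(S, V) = 2*V*(V + S*V)/5 (D(S, V) = ((S*V + V)*(V + V))/5 = ((V + S*V)*(2*V))/5 = (2*V*(V + S*V))/5 = 2*V*(V + S*V)/5)
h(s) = 2/(5 - s) (h(s) = 2/(-3 + (8 - s)) = 2/(5 - s))
h(R) - D(Q, -118) = -2/(-5 + 1/133) - 2*(-118)**2*(1 - 75)/5 = -2/(-664/133) - 2*13924*(-74)/5 = -2*(-133/664) - 1*(-2060752/5) = 133/332 + 2060752/5 = 684170329/1660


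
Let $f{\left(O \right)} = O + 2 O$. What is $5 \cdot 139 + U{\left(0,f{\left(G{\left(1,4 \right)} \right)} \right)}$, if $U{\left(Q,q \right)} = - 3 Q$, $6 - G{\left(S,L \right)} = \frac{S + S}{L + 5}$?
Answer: $695$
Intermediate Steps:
$G{\left(S,L \right)} = 6 - \frac{2 S}{5 + L}$ ($G{\left(S,L \right)} = 6 - \frac{S + S}{L + 5} = 6 - \frac{2 S}{5 + L}$)
$f{\left(O \right)} = 3 O$
$5 \cdot 139 + U{\left(0,f{\left(G{\left(1,4 \right)} \right)} \right)} = 5 \cdot 139 - 0 = 695 + 0 = 695$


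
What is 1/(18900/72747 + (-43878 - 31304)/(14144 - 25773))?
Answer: 93997207/632117006 ≈ 0.14870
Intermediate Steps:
1/(18900/72747 + (-43878 - 31304)/(14144 - 25773)) = 1/(18900*(1/72747) - 75182/(-11629)) = 1/(2100/8083 - 75182*(-1/11629)) = 1/(2100/8083 + 75182/11629) = 1/(632117006/93997207) = 93997207/632117006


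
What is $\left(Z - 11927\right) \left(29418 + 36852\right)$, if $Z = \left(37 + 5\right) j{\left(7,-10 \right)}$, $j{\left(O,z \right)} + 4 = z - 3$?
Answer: $-837719070$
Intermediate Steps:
$j{\left(O,z \right)} = -7 + z$ ($j{\left(O,z \right)} = -4 + \left(z - 3\right) = -4 + \left(-3 + z\right) = -7 + z$)
$Z = -714$ ($Z = \left(37 + 5\right) \left(-7 - 10\right) = 42 \left(-17\right) = -714$)
$\left(Z - 11927\right) \left(29418 + 36852\right) = \left(-714 - 11927\right) \left(29418 + 36852\right) = \left(-12641\right) 66270 = -837719070$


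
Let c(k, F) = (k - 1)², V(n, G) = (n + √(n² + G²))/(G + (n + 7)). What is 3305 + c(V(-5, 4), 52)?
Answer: 6619/2 - 11*√41/18 ≈ 3305.6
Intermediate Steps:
V(n, G) = (n + √(G² + n²))/(7 + G + n) (V(n, G) = (n + √(G² + n²))/(G + (7 + n)) = (n + √(G² + n²))/(7 + G + n))
c(k, F) = (-1 + k)²
3305 + c(V(-5, 4), 52) = 3305 + (-1 + (-5 + √(4² + (-5)²))/(7 + 4 - 5))² = 3305 + (-1 + (-5 + √(16 + 25))/6)² = 3305 + (-1 + (-5 + √41)/6)² = 3305 + (-1 + (-⅚ + √41/6))² = 3305 + (-11/6 + √41/6)²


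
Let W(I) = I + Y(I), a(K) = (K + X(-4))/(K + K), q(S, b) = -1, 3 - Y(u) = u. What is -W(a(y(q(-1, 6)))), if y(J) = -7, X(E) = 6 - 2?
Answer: -3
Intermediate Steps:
Y(u) = 3 - u
X(E) = 4
a(K) = (4 + K)/(2*K) (a(K) = (K + 4)/(K + K) = (4 + K)/((2*K)) = (4 + K)*(1/(2*K)) = (4 + K)/(2*K))
W(I) = 3 (W(I) = I + (3 - I) = 3)
-W(a(y(q(-1, 6)))) = -1*3 = -3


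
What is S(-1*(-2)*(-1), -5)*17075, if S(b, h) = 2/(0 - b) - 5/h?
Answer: 34150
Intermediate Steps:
S(b, h) = -5/h - 2/b (S(b, h) = 2/((-b)) - 5/h = 2*(-1/b) - 5/h = -2/b - 5/h = -5/h - 2/b)
S(-1*(-2)*(-1), -5)*17075 = (-5/(-5) - 2/(-1*(-2)*(-1)))*17075 = (-5*(-1/5) - 2/(2*(-1)))*17075 = (1 - 2/(-2))*17075 = (1 - 2*(-1/2))*17075 = (1 + 1)*17075 = 2*17075 = 34150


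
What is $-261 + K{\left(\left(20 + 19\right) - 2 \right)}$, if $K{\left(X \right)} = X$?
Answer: $-224$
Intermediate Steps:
$-261 + K{\left(\left(20 + 19\right) - 2 \right)} = -261 + \left(\left(20 + 19\right) - 2\right) = -261 + \left(39 - 2\right) = -261 + 37 = -224$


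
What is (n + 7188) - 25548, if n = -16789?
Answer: -35149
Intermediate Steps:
(n + 7188) - 25548 = (-16789 + 7188) - 25548 = -9601 - 25548 = -35149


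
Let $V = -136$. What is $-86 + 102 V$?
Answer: $-13958$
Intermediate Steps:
$-86 + 102 V = -86 + 102 \left(-136\right) = -86 - 13872 = -13958$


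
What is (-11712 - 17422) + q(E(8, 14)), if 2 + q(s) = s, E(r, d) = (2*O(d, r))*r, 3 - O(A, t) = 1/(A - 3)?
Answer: -319984/11 ≈ -29089.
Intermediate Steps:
O(A, t) = 3 - 1/(-3 + A) (O(A, t) = 3 - 1/(A - 3) = 3 - 1/(-3 + A))
E(r, d) = 2*r*(-10 + 3*d)/(-3 + d) (E(r, d) = (2*((-10 + 3*d)/(-3 + d)))*r = (2*(-10 + 3*d)/(-3 + d))*r = 2*r*(-10 + 3*d)/(-3 + d))
q(s) = -2 + s
(-11712 - 17422) + q(E(8, 14)) = (-11712 - 17422) + (-2 + 2*8*(-10 + 3*14)/(-3 + 14)) = -29134 + (-2 + 2*8*(-10 + 42)/11) = -29134 + (-2 + 2*8*(1/11)*32) = -29134 + (-2 + 512/11) = -29134 + 490/11 = -319984/11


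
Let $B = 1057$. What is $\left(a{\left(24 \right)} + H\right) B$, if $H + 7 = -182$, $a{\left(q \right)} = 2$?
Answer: $-197659$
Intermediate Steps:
$H = -189$ ($H = -7 - 182 = -189$)
$\left(a{\left(24 \right)} + H\right) B = \left(2 - 189\right) 1057 = \left(-187\right) 1057 = -197659$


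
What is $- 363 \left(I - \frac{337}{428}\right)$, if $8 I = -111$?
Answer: $\frac{4556013}{856} \approx 5322.4$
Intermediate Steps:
$I = - \frac{111}{8}$ ($I = \frac{1}{8} \left(-111\right) = - \frac{111}{8} \approx -13.875$)
$- 363 \left(I - \frac{337}{428}\right) = - 363 \left(- \frac{111}{8} - \frac{337}{428}\right) = \left(-363\right) \left(- \frac{12551}{856}\right) = \frac{4556013}{856}$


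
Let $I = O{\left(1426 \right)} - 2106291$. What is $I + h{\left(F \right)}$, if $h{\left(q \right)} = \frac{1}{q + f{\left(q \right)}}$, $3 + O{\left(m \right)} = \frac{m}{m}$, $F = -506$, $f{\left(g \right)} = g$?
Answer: $- \frac{2131568517}{1012} \approx -2.1063 \cdot 10^{6}$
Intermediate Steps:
$O{\left(m \right)} = -2$ ($O{\left(m \right)} = -3 + \frac{m}{m} = -3 + 1 = -2$)
$h{\left(q \right)} = \frac{1}{2 q}$ ($h{\left(q \right)} = \frac{1}{q + q} = \frac{1}{2 q}$)
$I = -2106293$ ($I = -2 - 2106291 = -2106293$)
$I + h{\left(F \right)} = -2106293 + \frac{1}{2 \left(-506\right)} = -2106293 + \frac{1}{2} \left(- \frac{1}{506}\right) = -2106293 - \frac{1}{1012} = - \frac{2131568517}{1012}$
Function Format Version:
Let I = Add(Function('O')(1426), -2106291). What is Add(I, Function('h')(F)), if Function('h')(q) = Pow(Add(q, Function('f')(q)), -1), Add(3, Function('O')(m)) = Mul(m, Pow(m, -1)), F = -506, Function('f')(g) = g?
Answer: Rational(-2131568517, 1012) ≈ -2.1063e+6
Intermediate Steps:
Function('O')(m) = -2 (Function('O')(m) = Add(-3, Mul(m, Pow(m, -1))) = Add(-3, 1) = -2)
Function('h')(q) = Mul(Rational(1, 2), Pow(q, -1)) (Function('h')(q) = Pow(Add(q, q), -1) = Pow(Mul(2, q), -1) = Mul(Rational(1, 2), Pow(q, -1)))
I = -2106293 (I = Add(-2, -2106291) = -2106293)
Add(I, Function('h')(F)) = Add(-2106293, Mul(Rational(1, 2), Pow(-506, -1))) = Add(-2106293, Mul(Rational(1, 2), Rational(-1, 506))) = Add(-2106293, Rational(-1, 1012)) = Rational(-2131568517, 1012)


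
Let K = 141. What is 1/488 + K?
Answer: 68809/488 ≈ 141.00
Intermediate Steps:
1/488 + K = 1/488 + 141 = 68809/488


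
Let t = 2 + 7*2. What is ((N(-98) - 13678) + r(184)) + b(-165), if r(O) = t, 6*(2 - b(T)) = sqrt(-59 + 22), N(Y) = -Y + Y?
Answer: -13660 - I*sqrt(37)/6 ≈ -13660.0 - 1.0138*I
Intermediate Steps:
N(Y) = 0
b(T) = 2 - I*sqrt(37)/6 (b(T) = 2 - sqrt(-59 + 22)/6 = 2 - I*sqrt(37)/6)
t = 16 (t = 2 + 14 = 16)
r(O) = 16
((N(-98) - 13678) + r(184)) + b(-165) = ((0 - 13678) + 16) + (2 - I*sqrt(37)/6) = (-13678 + 16) + (2 - I*sqrt(37)/6) = -13662 + (2 - I*sqrt(37)/6) = -13660 - I*sqrt(37)/6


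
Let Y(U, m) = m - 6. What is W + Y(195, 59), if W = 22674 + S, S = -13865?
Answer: 8862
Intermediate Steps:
Y(U, m) = -6 + m
W = 8809 (W = 22674 - 13865 = 8809)
W + Y(195, 59) = 8809 + (-6 + 59) = 8809 + 53 = 8862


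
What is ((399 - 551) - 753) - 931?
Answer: -1836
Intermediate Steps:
((399 - 551) - 753) - 931 = (-152 - 753) - 931 = -905 - 931 = -1836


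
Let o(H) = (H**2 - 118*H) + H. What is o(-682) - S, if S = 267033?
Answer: 277885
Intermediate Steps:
o(H) = H**2 - 117*H
o(-682) - S = -682*(-117 - 682) - 1*267033 = -682*(-799) - 267033 = 544918 - 267033 = 277885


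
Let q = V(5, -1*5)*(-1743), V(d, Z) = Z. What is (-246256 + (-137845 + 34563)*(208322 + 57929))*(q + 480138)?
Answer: -13443057636822414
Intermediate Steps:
q = 8715 (q = -1*5*(-1743) = -5*(-1743) = 8715)
(-246256 + (-137845 + 34563)*(208322 + 57929))*(q + 480138) = (-246256 + (-137845 + 34563)*(208322 + 57929))*(8715 + 480138) = (-246256 - 103282*266251)*488853 = (-246256 - 27498935782)*488853 = -27499182038*488853 = -13443057636822414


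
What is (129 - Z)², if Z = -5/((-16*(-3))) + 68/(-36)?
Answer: 355812769/20736 ≈ 17159.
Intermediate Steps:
Z = -287/144 (Z = -5/48 + 68*(-1/36) = -5*1/48 - 17/9 = -5/48 - 17/9 = -287/144 ≈ -1.9931)
(129 - Z)² = (129 - 1*(-287/144))² = (129 + 287/144)² = (18863/144)² = 355812769/20736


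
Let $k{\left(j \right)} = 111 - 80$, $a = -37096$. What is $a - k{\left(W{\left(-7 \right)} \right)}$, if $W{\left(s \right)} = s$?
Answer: $-37127$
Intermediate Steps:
$k{\left(j \right)} = 31$
$a - k{\left(W{\left(-7 \right)} \right)} = -37096 - 31 = -37127$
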